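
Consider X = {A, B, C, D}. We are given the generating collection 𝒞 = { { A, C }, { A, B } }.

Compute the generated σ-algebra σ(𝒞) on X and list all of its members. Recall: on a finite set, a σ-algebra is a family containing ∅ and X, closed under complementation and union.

Initial family (4 sets): { {}, { A, B }, { A, C }, X }.
Step 1 adds 3:
  { B, D }  = X∖{ A, C }
  { C, D }  = X∖{ A, B }
  { A, B, C }  = { A, B } ∪ { A, C }
  |family| = 7
Step 2: 4 new —
  { D }  = X∖{ A, B, C }
  { A, B, D }  = { A, B } ∪ { B, D }
  { A, C, D }  = { C, D } ∪ { A, C }
  { B, C, D }  = { C, D } ∪ { B, D }
  |family| = 11
Step 3: +3 →
  { A }  = X∖{ B, C, D }
  { B }  = X∖{ A, C, D }
  { C }  = X∖{ A, B, D }
  |family| = 14
Step 4 adds 2:
  { A, D }  = { D } ∪ { A }
  { B, C }  = { C } ∪ { B }
  |family| = 16
Step 5: stable.

Hence σ(𝒞) has 16 members: { {}, { A }, { B }, { C }, { D }, { A, B }, { A, C }, { A, D }, { B, C }, { B, D }, { C, D }, { A, B, C }, { A, B, D }, { A, C, D }, { B, C, D }, X }.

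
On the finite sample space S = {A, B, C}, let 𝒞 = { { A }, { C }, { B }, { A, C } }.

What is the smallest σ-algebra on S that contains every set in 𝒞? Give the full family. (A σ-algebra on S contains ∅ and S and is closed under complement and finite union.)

Take S₀ = 𝒞 ∪ {∅, S} = { ∅, { A }, { B }, { C }, { A, C }, S }.
Round 1: +2 →
  { A, B }  = { C }ᶜ
  { B, C }  = { A }ᶜ
  — 8 sets.
After Round 2 the family is unchanged; done.

|σ(𝒞)| = 8.  σ(𝒞) = { ∅, { A }, { B }, { C }, { A, B }, { A, C }, { B, C }, S }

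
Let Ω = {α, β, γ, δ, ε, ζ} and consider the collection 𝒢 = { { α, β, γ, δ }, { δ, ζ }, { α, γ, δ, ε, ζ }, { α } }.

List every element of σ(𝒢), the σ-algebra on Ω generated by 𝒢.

Initial family (6 sets): { {  }, { α }, { δ, ζ }, { α, β, γ, δ }, { α, γ, δ, ε, ζ }, Ω }.
Iteration 1 adds 6:
  { β }  = Ω∖{ α, γ, δ, ε, ζ }
  { ε, ζ }  = Ω∖{ α, β, γ, δ }
  { α, δ, ζ }  = { δ, ζ } ∪ { α }
  { α, β, γ, ε }  = Ω∖{ δ, ζ }
  { α, β, γ, δ, ζ }  = { α, β, γ, δ } ∪ { δ, ζ }
  { β, γ, δ, ε, ζ }  = Ω∖{ α }
  — 12 sets.
Iteration 2: 11 new —
  { ε }  = Ω∖{ α, β, γ, δ, ζ }
  { α, β }  = { β } ∪ { α }
  { α, ε, ζ }  = { ε, ζ } ∪ { α }
  { β, γ, ε }  = Ω∖{ α, δ, ζ }
  { β, δ, ζ }  = { β } ∪ { δ, ζ }
  { β, ε, ζ }  = { ε, ζ } ∪ { β }
  { δ, ε, ζ }  = { ε, ζ } ∪ { δ, ζ }
  { α, β, δ, ζ }  = { β } ∪ { α, δ, ζ }
  { α, δ, ε, ζ }  = { ε, ζ } ∪ { α, δ, ζ }
  { α, β, γ, δ, ε }  = { α, β, γ, δ } ∪ { α, β, γ, ε }
  { α, β, γ, ε, ζ }  = { ε, ζ } ∪ { α, β, γ, ε }
  — 23 sets.
Iteration 3: 16 new —
  { δ }  = Ω∖{ α, β, γ, ε, ζ }
  { ζ }  = Ω∖{ α, β, γ, δ, ε }
  { α, ε }  = { ε } ∪ { α }
  { β, γ }  = Ω∖{ α, δ, ε, ζ }
  { β, ε }  = { β } ∪ { ε }
  { γ, ε }  = Ω∖{ α, β, δ, ζ }
  { α, β, γ }  = Ω∖{ δ, ε, ζ }
  { α, β, ε }  = { α, β } ∪ { ε }
  { α, γ, δ }  = Ω∖{ β, ε, ζ }
  { α, γ, ε }  = Ω∖{ β, δ, ζ }
  { β, γ, δ }  = Ω∖{ α, ε, ζ }
  { α, β, ε, ζ }  = { ε, ζ } ∪ { α, β }
  { β, γ, ε, ζ }  = { ε, ζ } ∪ { β, γ, ε }
  { β, δ, ε, ζ }  = { β, δ, ζ } ∪ { ε, ζ }
  { γ, δ, ε, ζ }  = Ω∖{ α, β }
  { α, β, δ, ε, ζ }  = { β, δ, ζ } ∪ { α, δ, ε, ζ }
  — 39 sets.
Iteration 4 adds 23:
  { γ }  = Ω∖{ α, β, δ, ε, ζ }
  { α, γ }  = Ω∖{ β, δ, ε, ζ }
  { α, δ }  = Ω∖{ β, γ, ε, ζ }
  { α, ζ }  = { α } ∪ { ζ }
  { β, δ }  = { β } ∪ { δ }
  { β, ζ }  = { β } ∪ { ζ }
  { γ, δ }  = Ω∖{ α, β, ε, ζ }
  { δ, ε }  = { δ } ∪ { ε }
  { α, β, δ }  = { α, β } ∪ { δ }
  { α, β, ζ }  = { α, β } ∪ { ζ }
  { α, δ, ε }  = { δ } ∪ { α, ε }
  { β, γ, ζ }  = { β, γ } ∪ { ζ }
  { β, δ, ε }  = { δ } ∪ { β, ε }
  { γ, δ, ε }  = { γ, ε } ∪ { δ }
  { γ, δ, ζ }  = Ω∖{ α, β, ε }
  { γ, ε, ζ }  = { γ, ε } ∪ { ε, ζ }
  { α, β, γ, ζ }  = { α, β, γ } ∪ { ζ }
  { α, β, δ, ε }  = { α, β, ε } ∪ { δ }
  { α, γ, δ, ε }  = { α, γ, ε } ∪ { δ }
  { α, γ, δ, ζ }  = Ω∖{ β, ε }
  { α, γ, ε, ζ }  = { α, γ, ε } ∪ { α, ε, ζ }
  { β, γ, δ, ε }  = { γ, ε } ∪ { β, γ, δ }
  { β, γ, δ, ζ }  = Ω∖{ α, ε }
  — 62 sets.
Iteration 5 (2 new):
  { γ, ζ }  = Ω∖{ α, β, δ, ε }
  { α, γ, ζ }  = Ω∖{ β, δ, ε }
  — 64 sets.
Iteration 6: no new sets; the family is a σ-algebra.

Therefore σ(𝒢) = { {  }, { α }, { β }, { γ }, { δ }, { ε }, { ζ }, { α, β }, { α, γ }, { α, δ }, { α, ε }, { α, ζ }, { β, γ }, { β, δ }, { β, ε }, { β, ζ }, { γ, δ }, { γ, ε }, { γ, ζ }, { δ, ε }, { δ, ζ }, { ε, ζ }, { α, β, γ }, { α, β, δ }, { α, β, ε }, { α, β, ζ }, { α, γ, δ }, { α, γ, ε }, { α, γ, ζ }, { α, δ, ε }, { α, δ, ζ }, { α, ε, ζ }, { β, γ, δ }, { β, γ, ε }, { β, γ, ζ }, { β, δ, ε }, { β, δ, ζ }, { β, ε, ζ }, { γ, δ, ε }, { γ, δ, ζ }, { γ, ε, ζ }, { δ, ε, ζ }, { α, β, γ, δ }, { α, β, γ, ε }, { α, β, γ, ζ }, { α, β, δ, ε }, { α, β, δ, ζ }, { α, β, ε, ζ }, { α, γ, δ, ε }, { α, γ, δ, ζ }, { α, γ, ε, ζ }, { α, δ, ε, ζ }, { β, γ, δ, ε }, { β, γ, δ, ζ }, { β, γ, ε, ζ }, { β, δ, ε, ζ }, { γ, δ, ε, ζ }, { α, β, γ, δ, ε }, { α, β, γ, δ, ζ }, { α, β, γ, ε, ζ }, { α, β, δ, ε, ζ }, { α, γ, δ, ε, ζ }, { β, γ, δ, ε, ζ }, Ω } (|σ(𝒢)| = 64).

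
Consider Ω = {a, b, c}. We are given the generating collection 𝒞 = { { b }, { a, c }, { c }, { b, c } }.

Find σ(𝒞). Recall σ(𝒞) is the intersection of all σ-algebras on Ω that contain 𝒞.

Begin from { ∅, { b }, { c }, { a, c }, { b, c }, Ω } (that is, 𝒞 plus ∅ and Ω).
Step 1 (2 new):
  { a }  = Ω∖{ b, c }
  { a, b }  = Ω∖{ c }
  |family| = 8
Step 2: stable.

Hence σ(𝒞) has 8 members: { ∅, { a }, { b }, { c }, { a, b }, { a, c }, { b, c }, Ω }.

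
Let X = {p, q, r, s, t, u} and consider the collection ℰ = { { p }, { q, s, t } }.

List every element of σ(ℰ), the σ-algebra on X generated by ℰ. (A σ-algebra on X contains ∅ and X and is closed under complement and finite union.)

Answer: σ(ℰ) = { ∅, { p }, { r, u }, { p, r, u }, { q, s, t }, { p, q, s, t }, { q, r, s, t, u }, X }

Working:
Initial family (4 sets): { ∅, { p }, { q, s, t }, X }.
Step 1 (3 new):
  { p, r, u }  = X∖{ q, s, t }
  { p, q, s, t }  = { q, s, t } ∪ { p }
  { q, r, s, t, u }  = X∖{ p }
  [7 total]
Step 2 (1 new):
  { r, u }  = X∖{ p, q, s, t }
  [8 total]
Step 3: no new sets; the family is a σ-algebra.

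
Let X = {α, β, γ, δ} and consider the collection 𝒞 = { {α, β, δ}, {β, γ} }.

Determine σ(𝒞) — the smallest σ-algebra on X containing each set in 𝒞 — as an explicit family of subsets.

σ(𝒞) = { {}, {β}, {γ}, {α, δ}, {β, γ}, {α, β, δ}, {α, γ, δ}, X }

Working:
Seed the family with 𝒞 together with ∅ and X: { {}, {β, γ}, {α, β, δ}, X }.
Pass 1: +2 →
  {γ}  = complement {α, β, δ}
  {α, δ}  = complement {β, γ}
Pass 2. New:
  {α, γ, δ}  = {γ} ∪ {α, δ}
Pass 3: 1 new —
  {β}  = complement {α, γ, δ}
After Pass 4 the family is unchanged; done.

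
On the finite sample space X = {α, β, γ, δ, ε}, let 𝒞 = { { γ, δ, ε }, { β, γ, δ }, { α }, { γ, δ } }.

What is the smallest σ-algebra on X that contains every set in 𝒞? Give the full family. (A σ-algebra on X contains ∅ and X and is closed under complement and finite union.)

Answer: σ(𝒞) = { {}, { α }, { β }, { ε }, { α, β }, { α, ε }, { β, ε }, { γ, δ }, { α, β, ε }, { α, γ, δ }, { β, γ, δ }, { γ, δ, ε }, { α, β, γ, δ }, { α, γ, δ, ε }, { β, γ, δ, ε }, X }

Working:
Start: 𝒞 ∪ {∅, X} = { {}, { α }, { γ, δ }, { β, γ, δ }, { γ, δ, ε }, X }.
Iteration 1 (7 new):
  { α, β }  = complement { γ, δ, ε }
  { α, ε }  = complement { β, γ, δ }
  { α, β, ε }  = complement { γ, δ }
  { α, γ, δ }  = { γ, δ } ∪ { α }
  { α, β, γ, δ }  = { β, γ, δ } ∪ { α }
  { α, γ, δ, ε }  = { γ, δ, ε } ∪ { α }
  { β, γ, δ, ε }  = complement { α }
  (now 13)
Iteration 2 adds 3:
  { β }  = complement { α, γ, δ, ε }
  { ε }  = complement { α, β, γ, δ }
  { β, ε }  = complement { α, γ, δ }
  (now 16)
Iteration 3: no new sets; the family is a σ-algebra.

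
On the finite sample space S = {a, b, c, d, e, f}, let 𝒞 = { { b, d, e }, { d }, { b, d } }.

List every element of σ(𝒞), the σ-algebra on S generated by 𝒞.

σ(𝒞) (16 sets): { ∅, { b }, { d }, { e }, { b, d }, { b, e }, { d, e }, { a, c, f }, { b, d, e }, { a, b, c, f }, { a, c, d, f }, { a, c, e, f }, { a, b, c, d, f }, { a, b, c, e, f }, { a, c, d, e, f }, S }

Working:
Begin from { ∅, { d }, { b, d }, { b, d, e }, S } (that is, 𝒞 plus ∅ and S).
Pass 1: 3 new —
  { a, c, f }  = { b, d, e }ᶜ
  { a, c, e, f }  = { b, d }ᶜ
  { a, b, c, e, f }  = { d }ᶜ
Pass 2: 3 new —
  { a, c, d, f }  = { d } ∪ { a, c, f }
  { a, b, c, d, f }  = { b, d } ∪ { a, c, f }
  { a, c, d, e, f }  = { d } ∪ { a, c, e, f }
Pass 3: 3 new —
  { b }  = { a, c, d, e, f }ᶜ
  { e }  = { a, b, c, d, f }ᶜ
  { b, e }  = { a, c, d, f }ᶜ
Pass 4 adds 2:
  { d, e }  = { d } ∪ { e }
  { a, b, c, f }  = { a, c, f } ∪ { b }
Pass 5: no new sets; the family is a σ-algebra.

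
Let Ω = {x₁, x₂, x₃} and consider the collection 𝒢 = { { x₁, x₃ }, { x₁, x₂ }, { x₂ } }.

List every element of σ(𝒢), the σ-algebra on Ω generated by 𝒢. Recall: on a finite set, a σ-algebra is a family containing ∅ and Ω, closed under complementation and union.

Seed the family with 𝒢 together with ∅ and Ω: { {}, { x₂ }, { x₁, x₂ }, { x₁, x₃ }, Ω }.
Pass 1 (1 new):
  { x₃ }  = ᶜ of { x₁, x₂ }
  (now 6)
Pass 2 adds 1:
  { x₂, x₃ }  = { x₃ } ∪ { x₂ }
  (now 7)
Pass 3: +1 →
  { x₁ }  = ᶜ of { x₂, x₃ }
  (now 8)
Pass 4: no new sets; the family is a σ-algebra.

σ(𝒢) = { {}, { x₁ }, { x₂ }, { x₃ }, { x₁, x₂ }, { x₁, x₃ }, { x₂, x₃ }, Ω }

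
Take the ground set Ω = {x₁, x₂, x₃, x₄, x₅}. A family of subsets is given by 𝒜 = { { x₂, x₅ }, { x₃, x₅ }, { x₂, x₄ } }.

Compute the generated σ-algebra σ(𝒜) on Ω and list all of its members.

|σ(𝒜)| = 32.  σ(𝒜) = { ∅, { x₁ }, { x₂ }, { x₃ }, { x₄ }, { x₅ }, { x₁, x₂ }, { x₁, x₃ }, { x₁, x₄ }, { x₁, x₅ }, { x₂, x₃ }, { x₂, x₄ }, { x₂, x₅ }, { x₃, x₄ }, { x₃, x₅ }, { x₄, x₅ }, { x₁, x₂, x₃ }, { x₁, x₂, x₄ }, { x₁, x₂, x₅ }, { x₁, x₃, x₄ }, { x₁, x₃, x₅ }, { x₁, x₄, x₅ }, { x₂, x₃, x₄ }, { x₂, x₃, x₅ }, { x₂, x₄, x₅ }, { x₃, x₄, x₅ }, { x₁, x₂, x₃, x₄ }, { x₁, x₂, x₃, x₅ }, { x₁, x₂, x₄, x₅ }, { x₁, x₃, x₄, x₅ }, { x₂, x₃, x₄, x₅ }, Ω }

Derivation:
Begin from { ∅, { x₂, x₄ }, { x₂, x₅ }, { x₃, x₅ }, Ω } (that is, 𝒜 plus ∅ and Ω).
Pass 1 (6 new):
  { x₁, x₂, x₄ }  = complement { x₃, x₅ }
  { x₁, x₃, x₄ }  = complement { x₂, x₅ }
  { x₁, x₃, x₅ }  = complement { x₂, x₄ }
  { x₂, x₃, x₅ }  = { x₂, x₅ } ∪ { x₃, x₅ }
  { x₂, x₄, x₅ }  = { x₂, x₅ } ∪ { x₂, x₄ }
  { x₂, x₃, x₄, x₅ }  = { x₃, x₅ } ∪ { x₂, x₄ }
  (now 11)
Pass 2: +7 →
  { x₁ }  = complement { x₂, x₃, x₄, x₅ }
  { x₁, x₃ }  = complement { x₂, x₄, x₅ }
  { x₁, x₄ }  = complement { x₂, x₃, x₅ }
  { x₁, x₂, x₃, x₄ }  = { x₁, x₂, x₄ } ∪ { x₁, x₃, x₄ }
  { x₁, x₂, x₃, x₅ }  = { x₂, x₅ } ∪ { x₁, x₃, x₅ }
  { x₁, x₂, x₄, x₅ }  = { x₂, x₅ } ∪ { x₁, x₂, x₄ }
  { x₁, x₃, x₄, x₅ }  = { x₁, x₃, x₅ } ∪ { x₁, x₃, x₄ }
  (now 18)
Pass 3. New:
  { x₂ }  = complement { x₁, x₃, x₄, x₅ }
  { x₃ }  = complement { x₁, x₂, x₄, x₅ }
  { x₄ }  = complement { x₁, x₂, x₃, x₅ }
  { x₅ }  = complement { x₁, x₂, x₃, x₄ }
  { x₁, x₂, x₅ }  = { x₂, x₅ } ∪ { x₁ }
  (now 23)
Pass 4: +9 →
  { x₁, x₂ }  = { x₂ } ∪ { x₁ }
  { x₁, x₅ }  = { x₅ } ∪ { x₁ }
  { x₂, x₃ }  = { x₂ } ∪ { x₃ }
  { x₃, x₄ }  = complement { x₁, x₂, x₅ }
  { x₄, x₅ }  = { x₅ } ∪ { x₄ }
  { x₁, x₂, x₃ }  = { x₂ } ∪ { x₁, x₃ }
  { x₁, x₄, x₅ }  = { x₅ } ∪ { x₁, x₄ }
  { x₂, x₃, x₄ }  = { x₃ } ∪ { x₂, x₄ }
  { x₃, x₄, x₅ }  = { x₄ } ∪ { x₃, x₅ }
  (now 32)
Pass 5: stable.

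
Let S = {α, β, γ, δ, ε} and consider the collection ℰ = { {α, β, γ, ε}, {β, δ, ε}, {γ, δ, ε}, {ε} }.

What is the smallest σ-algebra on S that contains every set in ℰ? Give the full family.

|σ(ℰ)| = 32.  σ(ℰ) = { {}, {α}, {β}, {γ}, {δ}, {ε}, {α, β}, {α, γ}, {α, δ}, {α, ε}, {β, γ}, {β, δ}, {β, ε}, {γ, δ}, {γ, ε}, {δ, ε}, {α, β, γ}, {α, β, δ}, {α, β, ε}, {α, γ, δ}, {α, γ, ε}, {α, δ, ε}, {β, γ, δ}, {β, γ, ε}, {β, δ, ε}, {γ, δ, ε}, {α, β, γ, δ}, {α, β, γ, ε}, {α, β, δ, ε}, {α, γ, δ, ε}, {β, γ, δ, ε}, S }

Check:
Start: ℰ ∪ {∅, S} = { {}, {ε}, {β, δ, ε}, {γ, δ, ε}, {α, β, γ, ε}, S }.
Step 1 (5 new):
  {δ}  = ᶜ of {α, β, γ, ε}
  {α, β}  = ᶜ of {γ, δ, ε}
  {α, γ}  = ᶜ of {β, δ, ε}
  {α, β, γ, δ}  = ᶜ of {ε}
  {β, γ, δ, ε}  = {γ, δ, ε} ∪ {β, δ, ε}
  [11 total]
Step 2: 9 new —
  {α}  = ᶜ of {β, γ, δ, ε}
  {δ, ε}  = {ε} ∪ {δ}
  {α, β, γ}  = {α, β} ∪ {α, γ}
  {α, β, δ}  = {α, β} ∪ {δ}
  {α, β, ε}  = {α, β} ∪ {ε}
  {α, γ, δ}  = {α, γ} ∪ {δ}
  {α, γ, ε}  = {ε} ∪ {α, γ}
  {α, β, δ, ε}  = {α, β} ∪ {β, δ, ε}
  {α, γ, δ, ε}  = {γ, δ, ε} ∪ {α, γ}
  [20 total]
Step 3 adds 9:
  {β}  = ᶜ of {α, γ, δ, ε}
  {γ}  = ᶜ of {α, β, δ, ε}
  {α, δ}  = {δ} ∪ {α}
  {α, ε}  = {ε} ∪ {α}
  {β, δ}  = ᶜ of {α, γ, ε}
  {β, ε}  = ᶜ of {α, γ, δ}
  {γ, δ}  = ᶜ of {α, β, ε}
  {γ, ε}  = ᶜ of {α, β, δ}
  {α, δ, ε}  = {δ, ε} ∪ {α}
  [29 total]
Step 4: +3 →
  {β, γ}  = ᶜ of {α, δ, ε}
  {β, γ, δ}  = ᶜ of {α, ε}
  {β, γ, ε}  = ᶜ of {α, δ}
  [32 total]
Step 5: no new sets; the family is a σ-algebra.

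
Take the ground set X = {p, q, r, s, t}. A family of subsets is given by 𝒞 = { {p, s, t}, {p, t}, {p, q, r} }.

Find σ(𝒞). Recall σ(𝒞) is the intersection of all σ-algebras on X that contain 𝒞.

σ(𝒞) (16 sets): { {}, {p}, {s}, {t}, {p, s}, {p, t}, {q, r}, {s, t}, {p, q, r}, {p, s, t}, {q, r, s}, {q, r, t}, {p, q, r, s}, {p, q, r, t}, {q, r, s, t}, X }

Working:
Begin from { {}, {p, t}, {p, q, r}, {p, s, t}, X } (that is, 𝒞 plus ∅ and X).
Step 1: 4 new —
  {q, r}  = complement {p, s, t}
  {s, t}  = complement {p, q, r}
  {q, r, s}  = complement {p, t}
  {p, q, r, t}  = {p, q, r} ∪ {p, t}
Step 2: +3 →
  {s}  = complement {p, q, r, t}
  {p, q, r, s}  = {p, q, r} ∪ {q, r, s}
  {q, r, s, t}  = {q, r, s} ∪ {s, t}
Step 3: 2 new —
  {p}  = complement {q, r, s, t}
  {t}  = complement {p, q, r, s}
Step 4: 2 new —
  {p, s}  = {s} ∪ {p}
  {q, r, t}  = {q, r} ∪ {t}
Step 5: closed — nothing new.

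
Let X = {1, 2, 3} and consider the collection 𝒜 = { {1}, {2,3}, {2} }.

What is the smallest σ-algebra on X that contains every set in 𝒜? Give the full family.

σ(𝒜) = { ∅, {1}, {2}, {3}, {1,2}, {1,3}, {2,3}, X }

Working:
Start: 𝒜 ∪ {∅, X} = { ∅, {1}, {2}, {2,3}, X }.
Round 1. New:
  {1,2}  = {2} ∪ {1}
  {1,3}  = ᶜ of {2}
Round 2: 1 new —
  {3}  = ᶜ of {1,2}
Round 3: stable.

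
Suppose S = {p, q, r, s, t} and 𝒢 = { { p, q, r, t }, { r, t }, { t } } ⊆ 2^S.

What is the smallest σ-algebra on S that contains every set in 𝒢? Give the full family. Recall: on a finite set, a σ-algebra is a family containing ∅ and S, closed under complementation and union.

Initial family (5 sets): { {}, { t }, { r, t }, { p, q, r, t }, S }.
Iteration 1 adds 3:
  { s }  = S∖{ p, q, r, t }
  { p, q, s }  = S∖{ r, t }
  { p, q, r, s }  = S∖{ t }
  — 8 sets.
Iteration 2: 3 new —
  { s, t }  = { s } ∪ { t }
  { r, s, t }  = { s } ∪ { r, t }
  { p, q, s, t }  = { p, q, s } ∪ { t }
  — 11 sets.
Iteration 3: +3 →
  { r }  = S∖{ p, q, s, t }
  { p, q }  = S∖{ r, s, t }
  { p, q, r }  = S∖{ s, t }
  — 14 sets.
Iteration 4. New:
  { r, s }  = { r } ∪ { s }
  { p, q, t }  = { p, q } ∪ { t }
  — 16 sets.
Iteration 5: closed — nothing new.

|σ(𝒢)| = 16.  σ(𝒢) = { {}, { r }, { s }, { t }, { p, q }, { r, s }, { r, t }, { s, t }, { p, q, r }, { p, q, s }, { p, q, t }, { r, s, t }, { p, q, r, s }, { p, q, r, t }, { p, q, s, t }, S }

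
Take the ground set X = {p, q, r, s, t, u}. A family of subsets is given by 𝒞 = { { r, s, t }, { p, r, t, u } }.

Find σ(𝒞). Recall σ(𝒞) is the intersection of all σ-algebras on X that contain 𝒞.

Answer: σ(𝒞) = { {}, { q }, { s }, { p, u }, { q, s }, { r, t }, { p, q, u }, { p, s, u }, { q, r, t }, { r, s, t }, { p, q, s, u }, { p, r, t, u }, { q, r, s, t }, { p, q, r, t, u }, { p, r, s, t, u }, X }

Derivation:
Take S₀ = 𝒞 ∪ {∅, X} = { {}, { r, s, t }, { p, r, t, u }, X }.
Round 1. New:
  { q, s }  = complement { p, r, t, u }
  { p, q, u }  = complement { r, s, t }
  { p, r, s, t, u }  = { r, s, t } ∪ { p, r, t, u }
  |family| = 7
Round 2: +4 →
  { q }  = complement { p, r, s, t, u }
  { p, q, s, u }  = { p, q, u } ∪ { q, s }
  { q, r, s, t }  = { r, s, t } ∪ { q, s }
  { p, q, r, t, u }  = { p, r, t, u } ∪ { p, q, u }
  |family| = 11
Round 3. New:
  { s }  = complement { p, q, r, t, u }
  { p, u }  = complement { q, r, s, t }
  { r, t }  = complement { p, q, s, u }
  |family| = 14
Round 4 (2 new):
  { p, s, u }  = { p, u } ∪ { s }
  { q, r, t }  = { r, t } ∪ { q }
  |family| = 16
Round 5 adds nothing — fixpoint reached.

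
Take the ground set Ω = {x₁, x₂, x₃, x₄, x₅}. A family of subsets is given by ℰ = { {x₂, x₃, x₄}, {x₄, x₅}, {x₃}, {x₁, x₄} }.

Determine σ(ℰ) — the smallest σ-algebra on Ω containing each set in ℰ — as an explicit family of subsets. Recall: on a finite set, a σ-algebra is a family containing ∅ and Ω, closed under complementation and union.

|σ(ℰ)| = 32.  σ(ℰ) = { {}, {x₁}, {x₂}, {x₃}, {x₄}, {x₅}, {x₁, x₂}, {x₁, x₃}, {x₁, x₄}, {x₁, x₅}, {x₂, x₃}, {x₂, x₄}, {x₂, x₅}, {x₃, x₄}, {x₃, x₅}, {x₄, x₅}, {x₁, x₂, x₃}, {x₁, x₂, x₄}, {x₁, x₂, x₅}, {x₁, x₃, x₄}, {x₁, x₃, x₅}, {x₁, x₄, x₅}, {x₂, x₃, x₄}, {x₂, x₃, x₅}, {x₂, x₄, x₅}, {x₃, x₄, x₅}, {x₁, x₂, x₃, x₄}, {x₁, x₂, x₃, x₅}, {x₁, x₂, x₄, x₅}, {x₁, x₃, x₄, x₅}, {x₂, x₃, x₄, x₅}, Ω }

Working:
Start: ℰ ∪ {∅, Ω} = { {}, {x₃}, {x₁, x₄}, {x₄, x₅}, {x₂, x₃, x₄}, Ω }.
Round 1: 9 new —
  {x₁, x₅}  = {x₂, x₃, x₄}ᶜ
  {x₁, x₂, x₃}  = {x₄, x₅}ᶜ
  {x₁, x₃, x₄}  = {x₃} ∪ {x₁, x₄}
  {x₁, x₄, x₅}  = {x₄, x₅} ∪ {x₁, x₄}
  {x₂, x₃, x₅}  = {x₁, x₄}ᶜ
  {x₃, x₄, x₅}  = {x₄, x₅} ∪ {x₃}
  {x₁, x₂, x₃, x₄}  = {x₂, x₃, x₄} ∪ {x₁, x₄}
  {x₁, x₂, x₄, x₅}  = {x₃}ᶜ
  {x₂, x₃, x₄, x₅}  = {x₄, x₅} ∪ {x₂, x₃, x₄}
  [15 total]
Round 2: 8 new —
  {x₁}  = {x₂, x₃, x₄, x₅}ᶜ
  {x₅}  = {x₁, x₂, x₃, x₄}ᶜ
  {x₁, x₂}  = {x₃, x₄, x₅}ᶜ
  {x₂, x₃}  = {x₁, x₄, x₅}ᶜ
  {x₂, x₅}  = {x₁, x₃, x₄}ᶜ
  {x₁, x₃, x₅}  = {x₃} ∪ {x₁, x₅}
  {x₁, x₂, x₃, x₅}  = {x₁, x₂, x₃} ∪ {x₂, x₃, x₅}
  {x₁, x₃, x₄, x₅}  = {x₁, x₄, x₅} ∪ {x₃, x₄, x₅}
  [23 total]
Round 3: +8 →
  {x₂}  = {x₁, x₃, x₄, x₅}ᶜ
  {x₄}  = {x₁, x₂, x₃, x₅}ᶜ
  {x₁, x₃}  = {x₃} ∪ {x₁}
  {x₂, x₄}  = {x₁, x₃, x₅}ᶜ
  {x₃, x₅}  = {x₅} ∪ {x₃}
  {x₁, x₂, x₄}  = {x₁, x₄} ∪ {x₁, x₂}
  {x₁, x₂, x₅}  = {x₂, x₅} ∪ {x₁, x₅}
  {x₂, x₄, x₅}  = {x₂, x₅} ∪ {x₄, x₅}
  [31 total]
Round 4: 1 new —
  {x₃, x₄}  = {x₁, x₂, x₅}ᶜ
  [32 total]
Round 5: stable.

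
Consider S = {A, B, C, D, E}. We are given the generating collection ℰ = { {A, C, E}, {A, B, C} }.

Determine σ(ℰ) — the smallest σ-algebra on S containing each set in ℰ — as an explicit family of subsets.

Answer: σ(ℰ) = { ∅, {B}, {D}, {E}, {A, C}, {B, D}, {B, E}, {D, E}, {A, B, C}, {A, C, D}, {A, C, E}, {B, D, E}, {A, B, C, D}, {A, B, C, E}, {A, C, D, E}, S }

Derivation:
Begin from { ∅, {A, B, C}, {A, C, E}, S } (that is, ℰ plus ∅ and S).
Round 1. New:
  {B, D}  = ᶜ of {A, C, E}
  {D, E}  = ᶜ of {A, B, C}
  {A, B, C, E}  = {A, C, E} ∪ {A, B, C}
  [7 total]
Round 2: +4 →
  {D}  = ᶜ of {A, B, C, E}
  {B, D, E}  = {D, E} ∪ {B, D}
  {A, B, C, D}  = {A, B, C} ∪ {B, D}
  {A, C, D, E}  = {D, E} ∪ {A, C, E}
  [11 total]
Round 3: +3 →
  {B}  = ᶜ of {A, C, D, E}
  {E}  = ᶜ of {A, B, C, D}
  {A, C}  = ᶜ of {B, D, E}
  [14 total]
Round 4. New:
  {B, E}  = {B} ∪ {E}
  {A, C, D}  = {A, C} ∪ {D}
  [16 total]
Round 5: stable.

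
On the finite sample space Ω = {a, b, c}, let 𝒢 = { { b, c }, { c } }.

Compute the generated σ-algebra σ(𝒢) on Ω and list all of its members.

Initial family (4 sets): { {}, { c }, { b, c }, Ω }.
Iteration 1: +2 →
  { a }  = ᶜ of { b, c }
  { a, b }  = ᶜ of { c }
  — 6 sets.
Iteration 2: +1 →
  { a, c }  = { c } ∪ { a }
  — 7 sets.
Iteration 3: 1 new —
  { b }  = ᶜ of { a, c }
  — 8 sets.
Iteration 4: no new sets; the family is a σ-algebra.

σ(𝒢) = { {}, { a }, { b }, { c }, { a, b }, { a, c }, { b, c }, Ω }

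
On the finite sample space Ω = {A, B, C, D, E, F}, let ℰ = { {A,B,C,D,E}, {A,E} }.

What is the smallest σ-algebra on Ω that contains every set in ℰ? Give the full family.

|σ(ℰ)| = 8.  σ(ℰ) = { {}, {F}, {A,E}, {A,E,F}, {B,C,D}, {B,C,D,F}, {A,B,C,D,E}, Ω }

Trace:
Seed the family with ℰ together with ∅ and Ω: { {}, {A,E}, {A,B,C,D,E}, Ω }.
Step 1: 2 new —
  {F}  = complement {A,B,C,D,E}
  {B,C,D,F}  = complement {A,E}
  |family| = 6
Step 2. New:
  {A,E,F}  = {A,E} ∪ {F}
  |family| = 7
Step 3: +1 →
  {B,C,D}  = complement {A,E,F}
  |family| = 8
Step 4: already closed under ᶜ and ∪.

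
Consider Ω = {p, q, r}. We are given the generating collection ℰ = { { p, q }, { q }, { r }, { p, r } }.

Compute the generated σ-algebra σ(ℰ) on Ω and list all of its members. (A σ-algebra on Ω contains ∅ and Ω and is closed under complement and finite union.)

Begin from { {}, { q }, { r }, { p, q }, { p, r }, Ω } (that is, ℰ plus ∅ and Ω).
Iteration 1. New:
  { q, r }  = { r } ∪ { q }
  |family| = 7
Iteration 2 (1 new):
  { p }  = complement { q, r }
  |family| = 8
After Iteration 3 the family is unchanged; done.

σ(ℰ) = { {}, { p }, { q }, { r }, { p, q }, { p, r }, { q, r }, Ω }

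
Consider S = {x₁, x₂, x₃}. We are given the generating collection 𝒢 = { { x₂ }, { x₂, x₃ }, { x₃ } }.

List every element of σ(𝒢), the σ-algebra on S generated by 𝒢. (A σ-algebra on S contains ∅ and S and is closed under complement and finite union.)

Start: 𝒢 ∪ {∅, S} = { {}, { x₂ }, { x₃ }, { x₂, x₃ }, S }.
Iteration 1 (3 new):
  { x₁ }  = ᶜ of { x₂, x₃ }
  { x₁, x₂ }  = ᶜ of { x₃ }
  { x₁, x₃ }  = ᶜ of { x₂ }
Iteration 2: no new sets; the family is a σ-algebra.

σ(𝒢) = { {}, { x₁ }, { x₂ }, { x₃ }, { x₁, x₂ }, { x₁, x₃ }, { x₂, x₃ }, S }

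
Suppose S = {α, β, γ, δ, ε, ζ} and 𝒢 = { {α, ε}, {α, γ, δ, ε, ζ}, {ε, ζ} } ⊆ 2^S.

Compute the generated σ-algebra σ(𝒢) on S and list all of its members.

|σ(𝒢)| = 32.  σ(𝒢) = { ∅, {α}, {β}, {ε}, {ζ}, {α, β}, {α, ε}, {α, ζ}, {β, ε}, {β, ζ}, {γ, δ}, {ε, ζ}, {α, β, ε}, {α, β, ζ}, {α, γ, δ}, {α, ε, ζ}, {β, γ, δ}, {β, ε, ζ}, {γ, δ, ε}, {γ, δ, ζ}, {α, β, γ, δ}, {α, β, ε, ζ}, {α, γ, δ, ε}, {α, γ, δ, ζ}, {β, γ, δ, ε}, {β, γ, δ, ζ}, {γ, δ, ε, ζ}, {α, β, γ, δ, ε}, {α, β, γ, δ, ζ}, {α, γ, δ, ε, ζ}, {β, γ, δ, ε, ζ}, S }

Trace:
Initial family (5 sets): { ∅, {α, ε}, {ε, ζ}, {α, γ, δ, ε, ζ}, S }.
Step 1. New:
  {β}  = {α, γ, δ, ε, ζ}ᶜ
  {α, ε, ζ}  = {ε, ζ} ∪ {α, ε}
  {α, β, γ, δ}  = {ε, ζ}ᶜ
  {β, γ, δ, ζ}  = {α, ε}ᶜ
  |family| = 9
Step 2 (7 new):
  {α, β, ε}  = {β} ∪ {α, ε}
  {β, γ, δ}  = {α, ε, ζ}ᶜ
  {β, ε, ζ}  = {ε, ζ} ∪ {β}
  {α, β, ε, ζ}  = {β} ∪ {α, ε, ζ}
  {α, β, γ, δ, ε}  = {α, ε} ∪ {α, β, γ, δ}
  {α, β, γ, δ, ζ}  = {β, γ, δ, ζ} ∪ {α, β, γ, δ}
  {β, γ, δ, ε, ζ}  = {ε, ζ} ∪ {β, γ, δ, ζ}
  |family| = 16
Step 3: +6 →
  {α}  = {β, γ, δ, ε, ζ}ᶜ
  {ε}  = {α, β, γ, δ, ζ}ᶜ
  {ζ}  = {α, β, γ, δ, ε}ᶜ
  {γ, δ}  = {α, β, ε, ζ}ᶜ
  {α, γ, δ}  = {β, ε, ζ}ᶜ
  {γ, δ, ζ}  = {α, β, ε}ᶜ
  |family| = 22
Step 4 adds 9:
  {α, β}  = {β} ∪ {α}
  {α, ζ}  = {ζ} ∪ {α}
  {β, ε}  = {β} ∪ {ε}
  {β, ζ}  = {β} ∪ {ζ}
  {γ, δ, ε}  = {γ, δ} ∪ {ε}
  {α, γ, δ, ε}  = {γ, δ} ∪ {α, ε}
  {α, γ, δ, ζ}  = {ζ} ∪ {α, γ, δ}
  {β, γ, δ, ε}  = {ε} ∪ {β, γ, δ}
  {γ, δ, ε, ζ}  = {γ, δ} ∪ {ε, ζ}
  |family| = 31
Step 5 adds 1:
  {α, β, ζ}  = {γ, δ, ε}ᶜ
  |family| = 32
Step 6: already closed under ᶜ and ∪.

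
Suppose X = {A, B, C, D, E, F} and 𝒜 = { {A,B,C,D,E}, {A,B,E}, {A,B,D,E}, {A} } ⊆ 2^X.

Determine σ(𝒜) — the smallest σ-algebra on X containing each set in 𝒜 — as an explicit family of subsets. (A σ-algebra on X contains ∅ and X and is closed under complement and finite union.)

Seed the family with 𝒜 together with ∅ and X: { ∅, {A}, {A,B,E}, {A,B,D,E}, {A,B,C,D,E}, X }.
Round 1 (4 new):
  {F}  = X∖{A,B,C,D,E}
  {C,F}  = X∖{A,B,D,E}
  {C,D,F}  = X∖{A,B,E}
  {B,C,D,E,F}  = X∖{A}
  (now 10)
Round 2. New:
  {A,F}  = {F} ∪ {A}
  {A,C,F}  = {C,F} ∪ {A}
  {A,B,E,F}  = {F} ∪ {A,B,E}
  {A,C,D,F}  = {C,D,F} ∪ {A}
  {A,B,C,E,F}  = {A,B,E} ∪ {C,F}
  {A,B,D,E,F}  = {A,B,D,E} ∪ {F}
  (now 16)
Round 3 adds 6:
  {C}  = X∖{A,B,D,E,F}
  {D}  = X∖{A,B,C,E,F}
  {B,E}  = X∖{A,C,D,F}
  {C,D}  = X∖{A,B,E,F}
  {B,D,E}  = X∖{A,C,F}
  {B,C,D,E}  = X∖{A,F}
  (now 22)
Round 4. New:
  {A,C}  = {A} ∪ {C}
  {A,D}  = {A} ∪ {D}
  {D,F}  = {F} ∪ {D}
  {A,C,D}  = {C,D} ∪ {A}
  {A,D,F}  = {A,F} ∪ {D}
  {B,C,E}  = {B,E} ∪ {C}
  {B,E,F}  = {B,E} ∪ {F}
  {A,B,C,E}  = {C} ∪ {A,B,E}
  {B,C,E,F}  = {B,E} ∪ {C,F}
  {B,D,E,F}  = {F} ∪ {B,D,E}
  (now 32)
Round 5: no new sets; the family is a σ-algebra.

Therefore σ(𝒜) = { ∅, {A}, {C}, {D}, {F}, {A,C}, {A,D}, {A,F}, {B,E}, {C,D}, {C,F}, {D,F}, {A,B,E}, {A,C,D}, {A,C,F}, {A,D,F}, {B,C,E}, {B,D,E}, {B,E,F}, {C,D,F}, {A,B,C,E}, {A,B,D,E}, {A,B,E,F}, {A,C,D,F}, {B,C,D,E}, {B,C,E,F}, {B,D,E,F}, {A,B,C,D,E}, {A,B,C,E,F}, {A,B,D,E,F}, {B,C,D,E,F}, X } (|σ(𝒜)| = 32).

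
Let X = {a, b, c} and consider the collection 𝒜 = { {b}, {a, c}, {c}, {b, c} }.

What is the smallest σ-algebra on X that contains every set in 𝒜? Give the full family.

Take S₀ = 𝒜 ∪ {∅, X} = { {}, {b}, {c}, {a, c}, {b, c}, X }.
Iteration 1 adds 2:
  {a}  = complement {b, c}
  {a, b}  = complement {c}
  (now 8)
Iteration 2: already closed under ᶜ and ∪.

Therefore σ(𝒜) = { {}, {a}, {b}, {c}, {a, b}, {a, c}, {b, c}, X } (|σ(𝒜)| = 8).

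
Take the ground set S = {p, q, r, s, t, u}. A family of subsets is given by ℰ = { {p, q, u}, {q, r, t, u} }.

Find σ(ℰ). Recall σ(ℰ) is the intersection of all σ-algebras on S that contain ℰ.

Initial family (4 sets): { {}, {p, q, u}, {q, r, t, u}, S }.
Round 1: +3 →
  {p, s}  = {q, r, t, u}ᶜ
  {r, s, t}  = {p, q, u}ᶜ
  {p, q, r, t, u}  = {q, r, t, u} ∪ {p, q, u}
Round 2. New:
  {s}  = {p, q, r, t, u}ᶜ
  {p, q, s, u}  = {p, s} ∪ {p, q, u}
  {p, r, s, t}  = {r, s, t} ∪ {p, s}
  {q, r, s, t, u}  = {r, s, t} ∪ {q, r, t, u}
Round 3: 3 new —
  {p}  = {q, r, s, t, u}ᶜ
  {q, u}  = {p, r, s, t}ᶜ
  {r, t}  = {p, q, s, u}ᶜ
Round 4. New:
  {p, r, t}  = {p} ∪ {r, t}
  {q, s, u}  = {s} ∪ {q, u}
Round 5: stable.

|σ(ℰ)| = 16.  σ(ℰ) = { {}, {p}, {s}, {p, s}, {q, u}, {r, t}, {p, q, u}, {p, r, t}, {q, s, u}, {r, s, t}, {p, q, s, u}, {p, r, s, t}, {q, r, t, u}, {p, q, r, t, u}, {q, r, s, t, u}, S }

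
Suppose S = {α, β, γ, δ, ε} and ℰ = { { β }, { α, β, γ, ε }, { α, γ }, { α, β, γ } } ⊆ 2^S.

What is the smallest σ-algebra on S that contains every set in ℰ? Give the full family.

Start: ℰ ∪ {∅, S} = { ∅, { β }, { α, γ }, { α, β, γ }, { α, β, γ, ε }, S }.
Pass 1 (4 new):
  { δ }  = S∖{ α, β, γ, ε }
  { δ, ε }  = S∖{ α, β, γ }
  { β, δ, ε }  = S∖{ α, γ }
  { α, γ, δ, ε }  = S∖{ β }
  — 10 sets.
Pass 2 adds 3:
  { β, δ }  = { β } ∪ { δ }
  { α, γ, δ }  = { α, γ } ∪ { δ }
  { α, β, γ, δ }  = { α, β, γ } ∪ { δ }
  — 13 sets.
Pass 3: 3 new —
  { ε }  = S∖{ α, β, γ, δ }
  { β, ε }  = S∖{ α, γ, δ }
  { α, γ, ε }  = S∖{ β, δ }
  — 16 sets.
Pass 4: already closed under ᶜ and ∪.

Hence σ(ℰ) has 16 members: { ∅, { β }, { δ }, { ε }, { α, γ }, { β, δ }, { β, ε }, { δ, ε }, { α, β, γ }, { α, γ, δ }, { α, γ, ε }, { β, δ, ε }, { α, β, γ, δ }, { α, β, γ, ε }, { α, γ, δ, ε }, S }.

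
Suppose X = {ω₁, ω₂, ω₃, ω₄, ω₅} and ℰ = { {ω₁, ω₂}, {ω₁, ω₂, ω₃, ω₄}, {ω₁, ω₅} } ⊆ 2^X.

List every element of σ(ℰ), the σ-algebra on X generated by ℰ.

σ(ℰ) = { {}, {ω₁}, {ω₂}, {ω₅}, {ω₁, ω₂}, {ω₁, ω₅}, {ω₂, ω₅}, {ω₃, ω₄}, {ω₁, ω₂, ω₅}, {ω₁, ω₃, ω₄}, {ω₂, ω₃, ω₄}, {ω₃, ω₄, ω₅}, {ω₁, ω₂, ω₃, ω₄}, {ω₁, ω₃, ω₄, ω₅}, {ω₂, ω₃, ω₄, ω₅}, X }

Derivation:
Initial family (5 sets): { {}, {ω₁, ω₂}, {ω₁, ω₅}, {ω₁, ω₂, ω₃, ω₄}, X }.
Step 1. New:
  {ω₅}  = complement {ω₁, ω₂, ω₃, ω₄}
  {ω₁, ω₂, ω₅}  = {ω₁, ω₂} ∪ {ω₁, ω₅}
  {ω₂, ω₃, ω₄}  = complement {ω₁, ω₅}
  {ω₃, ω₄, ω₅}  = complement {ω₁, ω₂}
  |family| = 9
Step 2 (3 new):
  {ω₃, ω₄}  = complement {ω₁, ω₂, ω₅}
  {ω₁, ω₃, ω₄, ω₅}  = {ω₃, ω₄, ω₅} ∪ {ω₁, ω₅}
  {ω₂, ω₃, ω₄, ω₅}  = {ω₃, ω₄, ω₅} ∪ {ω₂, ω₃, ω₄}
  |family| = 12
Step 3: 2 new —
  {ω₁}  = complement {ω₂, ω₃, ω₄, ω₅}
  {ω₂}  = complement {ω₁, ω₃, ω₄, ω₅}
  |family| = 14
Step 4. New:
  {ω₂, ω₅}  = {ω₂} ∪ {ω₅}
  {ω₁, ω₃, ω₄}  = {ω₃, ω₄} ∪ {ω₁}
  |family| = 16
Step 5: already closed under ᶜ and ∪.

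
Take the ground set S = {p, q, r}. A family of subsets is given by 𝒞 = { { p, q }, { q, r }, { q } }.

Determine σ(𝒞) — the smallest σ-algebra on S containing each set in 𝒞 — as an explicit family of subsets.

Initial family (5 sets): { {  }, { q }, { p, q }, { q, r }, S }.
Round 1. New:
  { p }  = complement { q, r }
  { r }  = complement { p, q }
  { p, r }  = complement { q }
  — 8 sets.
Round 2: stable.

Therefore σ(𝒞) = { {  }, { p }, { q }, { r }, { p, q }, { p, r }, { q, r }, S } (|σ(𝒞)| = 8).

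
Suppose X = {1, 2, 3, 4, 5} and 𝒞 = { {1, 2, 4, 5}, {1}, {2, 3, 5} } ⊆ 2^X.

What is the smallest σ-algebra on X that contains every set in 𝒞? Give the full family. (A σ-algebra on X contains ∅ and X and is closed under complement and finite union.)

Begin from { {}, {1}, {2, 3, 5}, {1, 2, 4, 5}, X } (that is, 𝒞 plus ∅ and X).
Round 1: 4 new —
  {3}  = X∖{1, 2, 4, 5}
  {1, 4}  = X∖{2, 3, 5}
  {1, 2, 3, 5}  = {2, 3, 5} ∪ {1}
  {2, 3, 4, 5}  = X∖{1}
  |family| = 9
Round 2 (3 new):
  {4}  = X∖{1, 2, 3, 5}
  {1, 3}  = {3} ∪ {1}
  {1, 3, 4}  = {3} ∪ {1, 4}
  |family| = 12
Round 3 (3 new):
  {2, 5}  = X∖{1, 3, 4}
  {3, 4}  = {3} ∪ {4}
  {2, 4, 5}  = X∖{1, 3}
  |family| = 15
Round 4: 1 new —
  {1, 2, 5}  = X∖{3, 4}
  |family| = 16
Round 5: stable.

σ(𝒞) = { {}, {1}, {3}, {4}, {1, 3}, {1, 4}, {2, 5}, {3, 4}, {1, 2, 5}, {1, 3, 4}, {2, 3, 5}, {2, 4, 5}, {1, 2, 3, 5}, {1, 2, 4, 5}, {2, 3, 4, 5}, X }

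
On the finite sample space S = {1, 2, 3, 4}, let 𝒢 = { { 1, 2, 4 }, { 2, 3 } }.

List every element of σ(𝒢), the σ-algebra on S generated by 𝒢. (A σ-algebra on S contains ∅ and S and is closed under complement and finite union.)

Start: 𝒢 ∪ {∅, S} = { ∅, { 2, 3 }, { 1, 2, 4 }, S }.
Round 1: +2 →
  { 3 }  = { 1, 2, 4 }ᶜ
  { 1, 4 }  = { 2, 3 }ᶜ
  — 6 sets.
Round 2: 1 new —
  { 1, 3, 4 }  = { 3 } ∪ { 1, 4 }
  — 7 sets.
Round 3 (1 new):
  { 2 }  = { 1, 3, 4 }ᶜ
  — 8 sets.
Round 4: already closed under ᶜ and ∪.

Hence σ(𝒢) has 8 members: { ∅, { 2 }, { 3 }, { 1, 4 }, { 2, 3 }, { 1, 2, 4 }, { 1, 3, 4 }, S }.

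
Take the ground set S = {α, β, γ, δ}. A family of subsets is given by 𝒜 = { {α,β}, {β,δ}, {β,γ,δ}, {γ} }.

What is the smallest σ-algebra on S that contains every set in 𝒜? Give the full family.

σ(𝒜) = { {}, {α}, {β}, {γ}, {δ}, {α,β}, {α,γ}, {α,δ}, {β,γ}, {β,δ}, {γ,δ}, {α,β,γ}, {α,β,δ}, {α,γ,δ}, {β,γ,δ}, S }

Trace:
Initial family (6 sets): { {}, {γ}, {α,β}, {β,δ}, {β,γ,δ}, S }.
Iteration 1: 5 new —
  {α}  = {β,γ,δ}ᶜ
  {α,γ}  = {β,δ}ᶜ
  {γ,δ}  = {α,β}ᶜ
  {α,β,γ}  = {γ} ∪ {α,β}
  {α,β,δ}  = {γ}ᶜ
Iteration 2: 2 new —
  {δ}  = {α,β,γ}ᶜ
  {α,γ,δ}  = {γ,δ} ∪ {α,γ}
Iteration 3 (2 new):
  {β}  = {α,γ,δ}ᶜ
  {α,δ}  = {δ} ∪ {α}
Iteration 4: 1 new —
  {β,γ}  = {α,δ}ᶜ
Iteration 5: closed — nothing new.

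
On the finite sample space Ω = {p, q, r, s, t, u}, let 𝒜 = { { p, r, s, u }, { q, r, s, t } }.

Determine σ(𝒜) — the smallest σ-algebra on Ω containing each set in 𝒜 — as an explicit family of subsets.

σ(𝒜) (8 sets): { ∅, { p, u }, { q, t }, { r, s }, { p, q, t, u }, { p, r, s, u }, { q, r, s, t }, Ω }

Trace:
Start: 𝒜 ∪ {∅, Ω} = { ∅, { p, r, s, u }, { q, r, s, t }, Ω }.
Step 1 (2 new):
  { p, u }  = Ω∖{ q, r, s, t }
  { q, t }  = Ω∖{ p, r, s, u }
Step 2: +1 →
  { p, q, t, u }  = { q, t } ∪ { p, u }
Step 3: +1 →
  { r, s }  = Ω∖{ p, q, t, u }
Step 4: closed — nothing new.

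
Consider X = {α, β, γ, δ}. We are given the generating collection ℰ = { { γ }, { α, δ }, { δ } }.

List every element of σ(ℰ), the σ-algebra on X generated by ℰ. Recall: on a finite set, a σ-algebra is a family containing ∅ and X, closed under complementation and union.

Take S₀ = ℰ ∪ {∅, X} = { ∅, { γ }, { δ }, { α, δ }, X }.
Pass 1 (5 new):
  { β, γ }  = ᶜ of { α, δ }
  { γ, δ }  = { γ } ∪ { δ }
  { α, β, γ }  = ᶜ of { δ }
  { α, β, δ }  = ᶜ of { γ }
  { α, γ, δ }  = { γ } ∪ { α, δ }
  |family| = 10
Pass 2. New:
  { β }  = ᶜ of { α, γ, δ }
  { α, β }  = ᶜ of { γ, δ }
  { β, γ, δ }  = { γ, δ } ∪ { β, γ }
  |family| = 13
Pass 3: +2 →
  { α }  = ᶜ of { β, γ, δ }
  { β, δ }  = { δ } ∪ { β }
  |family| = 15
Pass 4 adds 1:
  { α, γ }  = ᶜ of { β, δ }
  |family| = 16
Pass 5 adds nothing — fixpoint reached.

|σ(ℰ)| = 16.  σ(ℰ) = { ∅, { α }, { β }, { γ }, { δ }, { α, β }, { α, γ }, { α, δ }, { β, γ }, { β, δ }, { γ, δ }, { α, β, γ }, { α, β, δ }, { α, γ, δ }, { β, γ, δ }, X }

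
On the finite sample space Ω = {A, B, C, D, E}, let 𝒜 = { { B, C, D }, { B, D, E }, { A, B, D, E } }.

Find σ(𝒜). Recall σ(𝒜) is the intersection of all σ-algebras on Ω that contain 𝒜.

Initial family (5 sets): { ∅, { B, C, D }, { B, D, E }, { A, B, D, E }, Ω }.
Pass 1. New:
  { C }  = ᶜ of { A, B, D, E }
  { A, C }  = ᶜ of { B, D, E }
  { A, E }  = ᶜ of { B, C, D }
  { B, C, D, E }  = { B, C, D } ∪ { B, D, E }
  |family| = 9
Pass 2: 3 new —
  { A }  = ᶜ of { B, C, D, E }
  { A, C, E }  = { C } ∪ { A, E }
  { A, B, C, D }  = { B, C, D } ∪ { A, C }
  |family| = 12
Pass 3 (2 new):
  { E }  = ᶜ of { A, B, C, D }
  { B, D }  = ᶜ of { A, C, E }
  |family| = 14
Pass 4. New:
  { C, E }  = { C } ∪ { E }
  { A, B, D }  = { B, D } ∪ { A }
  |family| = 16
Pass 5: no new sets; the family is a σ-algebra.

Therefore σ(𝒜) = { ∅, { A }, { C }, { E }, { A, C }, { A, E }, { B, D }, { C, E }, { A, B, D }, { A, C, E }, { B, C, D }, { B, D, E }, { A, B, C, D }, { A, B, D, E }, { B, C, D, E }, Ω } (|σ(𝒜)| = 16).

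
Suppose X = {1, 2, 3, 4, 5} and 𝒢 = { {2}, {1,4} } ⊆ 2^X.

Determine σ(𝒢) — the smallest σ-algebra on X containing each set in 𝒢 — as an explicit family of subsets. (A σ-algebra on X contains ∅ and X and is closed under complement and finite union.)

Answer: σ(𝒢) = { ∅, {2}, {1,4}, {3,5}, {1,2,4}, {2,3,5}, {1,3,4,5}, X }

Trace:
Begin from { ∅, {2}, {1,4}, X } (that is, 𝒢 plus ∅ and X).
Round 1 adds 3:
  {1,2,4}  = {2} ∪ {1,4}
  {2,3,5}  = {1,4}ᶜ
  {1,3,4,5}  = {2}ᶜ
  |family| = 7
Round 2: 1 new —
  {3,5}  = {1,2,4}ᶜ
  |family| = 8
After Round 3 the family is unchanged; done.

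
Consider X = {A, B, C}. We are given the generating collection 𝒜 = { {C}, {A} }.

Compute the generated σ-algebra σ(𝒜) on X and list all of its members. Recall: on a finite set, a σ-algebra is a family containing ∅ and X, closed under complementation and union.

Start: 𝒜 ∪ {∅, X} = { {}, {A}, {C}, X }.
Step 1 (3 new):
  {A, B}  = {C}ᶜ
  {A, C}  = {C} ∪ {A}
  {B, C}  = {A}ᶜ
  |family| = 7
Step 2 adds 1:
  {B}  = {A, C}ᶜ
  |family| = 8
After Step 3 the family is unchanged; done.

|σ(𝒜)| = 8.  σ(𝒜) = { {}, {A}, {B}, {C}, {A, B}, {A, C}, {B, C}, X }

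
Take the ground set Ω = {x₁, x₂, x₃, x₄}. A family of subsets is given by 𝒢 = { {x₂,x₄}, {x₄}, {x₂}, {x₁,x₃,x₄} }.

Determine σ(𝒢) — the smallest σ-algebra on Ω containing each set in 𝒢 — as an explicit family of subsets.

σ(𝒢) (8 sets): { ∅, {x₂}, {x₄}, {x₁,x₃}, {x₂,x₄}, {x₁,x₂,x₃}, {x₁,x₃,x₄}, Ω }

Trace:
Take S₀ = 𝒢 ∪ {∅, Ω} = { ∅, {x₂}, {x₄}, {x₂,x₄}, {x₁,x₃,x₄}, Ω }.
Iteration 1: +2 →
  {x₁,x₃}  = Ω∖{x₂,x₄}
  {x₁,x₂,x₃}  = Ω∖{x₄}
Iteration 2: stable.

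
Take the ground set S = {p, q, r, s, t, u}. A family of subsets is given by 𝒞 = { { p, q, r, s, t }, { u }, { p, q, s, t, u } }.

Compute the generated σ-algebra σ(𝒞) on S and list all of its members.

Seed the family with 𝒞 together with ∅ and S: { ∅, { u }, { p, q, r, s, t }, { p, q, s, t, u }, S }.
Pass 1. New:
  { r }  = { p, q, s, t, u }ᶜ
  (now 6)
Pass 2. New:
  { r, u }  = { r } ∪ { u }
  (now 7)
Pass 3: +1 →
  { p, q, s, t }  = { r, u }ᶜ
  (now 8)
Pass 4: already closed under ᶜ and ∪.

Therefore σ(𝒞) = { ∅, { r }, { u }, { r, u }, { p, q, s, t }, { p, q, r, s, t }, { p, q, s, t, u }, S } (|σ(𝒞)| = 8).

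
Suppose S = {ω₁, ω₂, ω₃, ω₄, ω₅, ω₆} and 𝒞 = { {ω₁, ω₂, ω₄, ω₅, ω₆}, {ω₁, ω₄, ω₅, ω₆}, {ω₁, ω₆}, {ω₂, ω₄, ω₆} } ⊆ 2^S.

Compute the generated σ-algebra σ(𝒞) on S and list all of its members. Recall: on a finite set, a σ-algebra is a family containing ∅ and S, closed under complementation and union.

Take S₀ = 𝒞 ∪ {∅, S} = { {}, {ω₁, ω₆}, {ω₂, ω₄, ω₆}, {ω₁, ω₄, ω₅, ω₆}, {ω₁, ω₂, ω₄, ω₅, ω₆}, S }.
Iteration 1 (5 new):
  {ω₃}  = S∖{ω₁, ω₂, ω₄, ω₅, ω₆}
  {ω₂, ω₃}  = S∖{ω₁, ω₄, ω₅, ω₆}
  {ω₁, ω₃, ω₅}  = S∖{ω₂, ω₄, ω₆}
  {ω₁, ω₂, ω₄, ω₆}  = {ω₂, ω₄, ω₆} ∪ {ω₁, ω₆}
  {ω₂, ω₃, ω₄, ω₅}  = S∖{ω₁, ω₆}
  |family| = 11
Iteration 2: 10 new —
  {ω₃, ω₅}  = S∖{ω₁, ω₂, ω₄, ω₆}
  {ω₁, ω₃, ω₆}  = {ω₁, ω₆} ∪ {ω₃}
  {ω₁, ω₂, ω₃, ω₅}  = {ω₁, ω₃, ω₅} ∪ {ω₂, ω₃}
  {ω₁, ω₂, ω₃, ω₆}  = {ω₁, ω₆} ∪ {ω₂, ω₃}
  {ω₁, ω₃, ω₅, ω₆}  = {ω₁, ω₆} ∪ {ω₁, ω₃, ω₅}
  {ω₂, ω₃, ω₄, ω₆}  = {ω₂, ω₄, ω₆} ∪ {ω₃}
  {ω₁, ω₂, ω₃, ω₄, ω₅}  = {ω₁, ω₃, ω₅} ∪ {ω₂, ω₃, ω₄, ω₅}
  {ω₁, ω₂, ω₃, ω₄, ω₆}  = {ω₁, ω₂, ω₄, ω₆} ∪ {ω₃}
  {ω₁, ω₃, ω₄, ω₅, ω₆}  = {ω₁, ω₄, ω₅, ω₆} ∪ {ω₁, ω₃, ω₅}
  {ω₂, ω₃, ω₄, ω₅, ω₆}  = {ω₂, ω₄, ω₆} ∪ {ω₂, ω₃, ω₄, ω₅}
  |family| = 21
Iteration 3. New:
  {ω₁}  = S∖{ω₂, ω₃, ω₄, ω₅, ω₆}
  {ω₂}  = S∖{ω₁, ω₃, ω₄, ω₅, ω₆}
  {ω₅}  = S∖{ω₁, ω₂, ω₃, ω₄, ω₆}
  {ω₆}  = S∖{ω₁, ω₂, ω₃, ω₄, ω₅}
  {ω₁, ω₅}  = S∖{ω₂, ω₃, ω₄, ω₆}
  {ω₂, ω₄}  = S∖{ω₁, ω₃, ω₅, ω₆}
  {ω₄, ω₅}  = S∖{ω₁, ω₂, ω₃, ω₆}
  {ω₄, ω₆}  = S∖{ω₁, ω₂, ω₃, ω₅}
  {ω₂, ω₃, ω₅}  = {ω₃, ω₅} ∪ {ω₂, ω₃}
  {ω₂, ω₄, ω₅}  = S∖{ω₁, ω₃, ω₆}
  {ω₁, ω₂, ω₃, ω₅, ω₆}  = {ω₁, ω₃, ω₆} ∪ {ω₁, ω₂, ω₃, ω₅}
  |family| = 32
Iteration 4 adds 26:
  {ω₄}  = S∖{ω₁, ω₂, ω₃, ω₅, ω₆}
  {ω₁, ω₂}  = {ω₂} ∪ {ω₁}
  {ω₁, ω₃}  = {ω₃} ∪ {ω₁}
  {ω₂, ω₅}  = {ω₂} ∪ {ω₅}
  {ω₂, ω₆}  = {ω₂} ∪ {ω₆}
  {ω₃, ω₆}  = {ω₆} ∪ {ω₃}
  {ω₅, ω₆}  = {ω₆} ∪ {ω₅}
  {ω₁, ω₂, ω₃}  = {ω₂, ω₃} ∪ {ω₁}
  {ω₁, ω₂, ω₄}  = {ω₂, ω₄} ∪ {ω₁}
  {ω₁, ω₂, ω₅}  = {ω₂} ∪ {ω₁, ω₅}
  {ω₁, ω₂, ω₆}  = {ω₁, ω₆} ∪ {ω₂}
  {ω₁, ω₄, ω₅}  = {ω₄, ω₅} ∪ {ω₁, ω₅}
  {ω₁, ω₄, ω₆}  = S∖{ω₂, ω₃, ω₅}
  {ω₁, ω₅, ω₆}  = {ω₁, ω₆} ∪ {ω₅}
  {ω₂, ω₃, ω₄}  = {ω₃} ∪ {ω₂, ω₄}
  {ω₂, ω₃, ω₆}  = {ω₆} ∪ {ω₂, ω₃}
  {ω₃, ω₄, ω₅}  = {ω₄, ω₅} ∪ {ω₃}
  {ω₃, ω₄, ω₆}  = {ω₃} ∪ {ω₄, ω₆}
  {ω₃, ω₅, ω₆}  = {ω₆} ∪ {ω₃, ω₅}
  {ω₄, ω₅, ω₆}  = {ω₆} ∪ {ω₄, ω₅}
  {ω₁, ω₂, ω₄, ω₅}  = {ω₁, ω₅} ∪ {ω₂, ω₄}
  {ω₁, ω₃, ω₄, ω₅}  = {ω₁, ω₃, ω₅} ∪ {ω₄, ω₅}
  {ω₁, ω₃, ω₄, ω₆}  = {ω₁, ω₃, ω₆} ∪ {ω₄, ω₆}
  {ω₂, ω₃, ω₅, ω₆}  = {ω₆} ∪ {ω₂, ω₃, ω₅}
  {ω₂, ω₄, ω₅, ω₆}  = {ω₂, ω₄, ω₆} ∪ {ω₅}
  {ω₃, ω₄, ω₅, ω₆}  = {ω₃, ω₅} ∪ {ω₄, ω₆}
  |family| = 58
Iteration 5. New:
  {ω₁, ω₄}  = S∖{ω₂, ω₃, ω₅, ω₆}
  {ω₃, ω₄}  = {ω₃} ∪ {ω₄}
  {ω₁, ω₃, ω₄}  = {ω₁, ω₃} ∪ {ω₄}
  {ω₂, ω₅, ω₆}  = {ω₂, ω₅} ∪ {ω₅, ω₆}
  {ω₁, ω₂, ω₃, ω₄}  = S∖{ω₅, ω₆}
  {ω₁, ω₂, ω₅, ω₆}  = {ω₂, ω₅} ∪ {ω₁, ω₆}
  |family| = 64
Iteration 6: stable.

|σ(𝒞)| = 64.  σ(𝒞) = { {}, {ω₁}, {ω₂}, {ω₃}, {ω₄}, {ω₅}, {ω₆}, {ω₁, ω₂}, {ω₁, ω₃}, {ω₁, ω₄}, {ω₁, ω₅}, {ω₁, ω₆}, {ω₂, ω₃}, {ω₂, ω₄}, {ω₂, ω₅}, {ω₂, ω₆}, {ω₃, ω₄}, {ω₃, ω₅}, {ω₃, ω₆}, {ω₄, ω₅}, {ω₄, ω₆}, {ω₅, ω₆}, {ω₁, ω₂, ω₃}, {ω₁, ω₂, ω₄}, {ω₁, ω₂, ω₅}, {ω₁, ω₂, ω₆}, {ω₁, ω₃, ω₄}, {ω₁, ω₃, ω₅}, {ω₁, ω₃, ω₆}, {ω₁, ω₄, ω₅}, {ω₁, ω₄, ω₆}, {ω₁, ω₅, ω₆}, {ω₂, ω₃, ω₄}, {ω₂, ω₃, ω₅}, {ω₂, ω₃, ω₆}, {ω₂, ω₄, ω₅}, {ω₂, ω₄, ω₆}, {ω₂, ω₅, ω₆}, {ω₃, ω₄, ω₅}, {ω₃, ω₄, ω₆}, {ω₃, ω₅, ω₆}, {ω₄, ω₅, ω₆}, {ω₁, ω₂, ω₃, ω₄}, {ω₁, ω₂, ω₃, ω₅}, {ω₁, ω₂, ω₃, ω₆}, {ω₁, ω₂, ω₄, ω₅}, {ω₁, ω₂, ω₄, ω₆}, {ω₁, ω₂, ω₅, ω₆}, {ω₁, ω₃, ω₄, ω₅}, {ω₁, ω₃, ω₄, ω₆}, {ω₁, ω₃, ω₅, ω₆}, {ω₁, ω₄, ω₅, ω₆}, {ω₂, ω₃, ω₄, ω₅}, {ω₂, ω₃, ω₄, ω₆}, {ω₂, ω₃, ω₅, ω₆}, {ω₂, ω₄, ω₅, ω₆}, {ω₃, ω₄, ω₅, ω₆}, {ω₁, ω₂, ω₃, ω₄, ω₅}, {ω₁, ω₂, ω₃, ω₄, ω₆}, {ω₁, ω₂, ω₃, ω₅, ω₆}, {ω₁, ω₂, ω₄, ω₅, ω₆}, {ω₁, ω₃, ω₄, ω₅, ω₆}, {ω₂, ω₃, ω₄, ω₅, ω₆}, S }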